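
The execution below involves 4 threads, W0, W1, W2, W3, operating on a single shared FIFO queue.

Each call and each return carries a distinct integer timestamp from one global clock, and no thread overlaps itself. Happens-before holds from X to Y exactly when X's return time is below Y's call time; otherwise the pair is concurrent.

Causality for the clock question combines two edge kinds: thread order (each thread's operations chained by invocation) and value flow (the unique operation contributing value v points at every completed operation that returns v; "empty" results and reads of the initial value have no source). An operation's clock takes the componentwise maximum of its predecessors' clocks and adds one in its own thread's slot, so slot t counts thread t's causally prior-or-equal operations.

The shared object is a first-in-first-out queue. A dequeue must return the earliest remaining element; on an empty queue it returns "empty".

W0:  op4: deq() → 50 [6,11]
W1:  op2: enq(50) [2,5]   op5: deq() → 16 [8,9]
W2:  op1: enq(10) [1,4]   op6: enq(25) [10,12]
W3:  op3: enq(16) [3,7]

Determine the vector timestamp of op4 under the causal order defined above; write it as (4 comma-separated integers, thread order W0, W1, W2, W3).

(1, 1, 0, 0)

op3, invoked 3, has no incoming edges; only W3's bump applies → (0, 0, 0, 1)
op1, invoked 1, has no incoming edges; only W2's bump applies → (0, 0, 1, 0)
op2, invoked 2, has no incoming edges; only W1's bump applies → (0, 1, 0, 0)
merge at op6 (invoked 10): VC(op1)=(0, 0, 1, 0), own-thread bump on W2 → (0, 0, 2, 0)
merge at op4 (invoked 6): VC(op2)=(0, 1, 0, 0), own-thread bump on W0 → (1, 1, 0, 0)
merge at op5 (invoked 8): VC(op2)=(0, 1, 0, 0), VC(op3)=(0, 0, 0, 1), own-thread bump on W1 → (0, 2, 0, 1)
target: VC(op4) = (1, 1, 0, 0)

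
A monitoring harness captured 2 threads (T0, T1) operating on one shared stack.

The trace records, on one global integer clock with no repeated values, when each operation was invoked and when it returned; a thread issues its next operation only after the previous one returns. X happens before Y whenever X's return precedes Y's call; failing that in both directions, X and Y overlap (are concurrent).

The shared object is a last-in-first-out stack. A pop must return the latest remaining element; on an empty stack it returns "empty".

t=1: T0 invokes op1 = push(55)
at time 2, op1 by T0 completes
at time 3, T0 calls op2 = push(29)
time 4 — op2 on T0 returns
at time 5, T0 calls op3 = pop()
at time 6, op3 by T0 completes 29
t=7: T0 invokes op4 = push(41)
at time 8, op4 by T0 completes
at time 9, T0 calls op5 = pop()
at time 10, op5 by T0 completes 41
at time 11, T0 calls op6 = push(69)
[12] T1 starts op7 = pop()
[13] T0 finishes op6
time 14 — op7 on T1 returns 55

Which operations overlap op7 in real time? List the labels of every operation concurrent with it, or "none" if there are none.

op7 spans [12,14]; an op avoiding the whole window 12..14 is ordered, any other is concurrent
op1 [1,2]: before
op2 [3,4]: before
op3 [5,6]: before
op4 [7,8]: before
op5 [9,10]: before
op6 [11,13]: concurrent

op6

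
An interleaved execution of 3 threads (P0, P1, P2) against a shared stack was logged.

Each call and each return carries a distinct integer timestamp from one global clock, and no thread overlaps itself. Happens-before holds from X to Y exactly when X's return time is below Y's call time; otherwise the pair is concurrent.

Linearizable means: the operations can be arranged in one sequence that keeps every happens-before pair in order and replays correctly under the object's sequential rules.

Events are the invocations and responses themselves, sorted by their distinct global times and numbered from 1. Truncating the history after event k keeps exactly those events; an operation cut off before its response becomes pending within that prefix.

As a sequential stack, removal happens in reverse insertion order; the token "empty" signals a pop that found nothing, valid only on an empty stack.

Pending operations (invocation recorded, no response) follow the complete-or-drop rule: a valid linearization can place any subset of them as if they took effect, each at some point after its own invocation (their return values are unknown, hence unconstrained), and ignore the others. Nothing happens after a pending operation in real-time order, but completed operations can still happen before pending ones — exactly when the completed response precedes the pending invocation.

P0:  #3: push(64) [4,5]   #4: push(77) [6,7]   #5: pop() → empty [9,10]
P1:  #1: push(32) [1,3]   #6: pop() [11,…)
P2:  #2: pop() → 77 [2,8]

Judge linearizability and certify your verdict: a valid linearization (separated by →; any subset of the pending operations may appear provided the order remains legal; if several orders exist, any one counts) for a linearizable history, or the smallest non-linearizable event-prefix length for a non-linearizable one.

events 1..9 are fine; event 10 — the response of #5 at time 10 — makes the prefix non-linearizable
4 orders of the 5 completed stack ops respect real time; none is legal
one such order, #1, #2, #3, #4, #5, breaks at step 2 where #2 pop() → 77 is illegal
one such order, #1, #3, #2, #4, #5, breaks at step 3 where #2 pop() → 77 is illegal

not linearizable — minimal violating prefix: 10 events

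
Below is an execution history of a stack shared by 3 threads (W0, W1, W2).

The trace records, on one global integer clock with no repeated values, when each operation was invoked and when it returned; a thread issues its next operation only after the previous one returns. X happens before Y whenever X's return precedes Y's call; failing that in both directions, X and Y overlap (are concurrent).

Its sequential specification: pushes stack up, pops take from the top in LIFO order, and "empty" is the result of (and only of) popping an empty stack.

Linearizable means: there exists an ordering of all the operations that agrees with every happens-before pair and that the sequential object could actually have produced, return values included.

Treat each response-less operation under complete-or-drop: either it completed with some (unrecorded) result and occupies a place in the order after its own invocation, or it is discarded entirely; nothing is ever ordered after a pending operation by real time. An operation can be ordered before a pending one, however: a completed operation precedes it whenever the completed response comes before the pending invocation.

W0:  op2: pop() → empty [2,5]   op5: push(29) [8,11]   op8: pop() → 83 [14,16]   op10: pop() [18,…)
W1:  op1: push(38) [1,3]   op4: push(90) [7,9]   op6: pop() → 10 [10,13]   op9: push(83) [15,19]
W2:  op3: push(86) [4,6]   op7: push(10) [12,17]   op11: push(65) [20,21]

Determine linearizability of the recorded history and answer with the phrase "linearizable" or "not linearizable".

one valid linearization: op2, op1, op3, op4, op5, op7, op6, op9, op8, op10, op11
step 1: op2 pop() → empty — stack <>
step 2: op1 push(38) — stack <38>
step 3: op3 push(86) — stack <38,86>
step 4: op4 push(90) — stack <38,86,90>
step 5: op5 push(29) — stack <38,86,90,29>
step 6: op7 push(10) — stack <38,86,90,29,10>
step 7: op6 pop() → 10 — stack <38,86,90,29>
step 8: op9 push(83) — stack <38,86,90,29,83>
step 9: op8 pop() → 83 — stack <38,86,90,29>
step 10: op10 pop() (pending, included) — stack <38,86,90>
step 11: op11 push(65) — stack <38,86,90,65>

linearizable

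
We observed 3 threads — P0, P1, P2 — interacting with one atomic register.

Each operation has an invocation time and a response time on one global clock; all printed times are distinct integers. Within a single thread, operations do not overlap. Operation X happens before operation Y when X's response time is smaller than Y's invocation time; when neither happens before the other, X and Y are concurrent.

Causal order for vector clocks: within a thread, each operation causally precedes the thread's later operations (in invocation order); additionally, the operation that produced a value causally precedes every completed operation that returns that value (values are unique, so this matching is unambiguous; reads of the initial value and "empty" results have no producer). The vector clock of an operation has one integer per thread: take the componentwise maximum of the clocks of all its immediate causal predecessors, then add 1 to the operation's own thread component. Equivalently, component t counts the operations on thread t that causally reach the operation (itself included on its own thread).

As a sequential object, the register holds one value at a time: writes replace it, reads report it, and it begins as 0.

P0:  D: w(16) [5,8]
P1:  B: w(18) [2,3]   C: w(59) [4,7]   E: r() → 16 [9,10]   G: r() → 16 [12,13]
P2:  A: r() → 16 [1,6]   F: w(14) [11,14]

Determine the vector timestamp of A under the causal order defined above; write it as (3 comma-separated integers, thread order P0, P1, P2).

root op B, invoked 2: fresh clock plus P1's own tick → (0, 1, 0)
root op D, invoked 5: fresh clock plus P0's own tick → (1, 0, 0)
VC(C, invoked at 4): max of VC(B)=(0, 1, 0), then +1 on thread P1 → (0, 2, 0)
VC(A, invoked at 1): max of VC(D)=(1, 0, 0), then +1 on thread P2 → (1, 0, 1)
VC(F, invoked at 11): max of VC(A)=(1, 0, 1), then +1 on thread P2 → (1, 0, 2)
VC(E, invoked at 9): max of VC(C)=(0, 2, 0), VC(D)=(1, 0, 0), then +1 on thread P1 → (1, 3, 0)
VC(G, invoked at 12): max of VC(D)=(1, 0, 0), VC(E)=(1, 3, 0), then +1 on thread P1 → (1, 4, 0)
target: VC(A) = (1, 0, 1)

(1, 0, 1)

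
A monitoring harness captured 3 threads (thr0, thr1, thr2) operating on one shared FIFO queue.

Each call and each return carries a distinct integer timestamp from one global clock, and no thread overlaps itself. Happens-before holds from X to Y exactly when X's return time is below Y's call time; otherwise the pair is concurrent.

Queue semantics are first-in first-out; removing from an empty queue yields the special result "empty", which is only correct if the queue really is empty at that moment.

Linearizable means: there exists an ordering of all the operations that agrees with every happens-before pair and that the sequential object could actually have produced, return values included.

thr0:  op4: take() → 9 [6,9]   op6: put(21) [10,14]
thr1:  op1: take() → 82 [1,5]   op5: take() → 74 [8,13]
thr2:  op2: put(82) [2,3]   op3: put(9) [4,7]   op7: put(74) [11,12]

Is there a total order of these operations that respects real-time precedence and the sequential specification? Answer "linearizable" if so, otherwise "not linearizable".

linearizable

a witness: op2, op1, op3, op4, op7, op5, op6
step 1: op2 put(82) — queue <82>
step 2: op1 take() → 82 — queue <>
step 3: op3 put(9) — queue <9>
step 4: op4 take() → 9 — queue <>
step 5: op7 put(74) — queue <74>
step 6: op5 take() → 74 — queue <>
step 7: op6 put(21) — queue <21>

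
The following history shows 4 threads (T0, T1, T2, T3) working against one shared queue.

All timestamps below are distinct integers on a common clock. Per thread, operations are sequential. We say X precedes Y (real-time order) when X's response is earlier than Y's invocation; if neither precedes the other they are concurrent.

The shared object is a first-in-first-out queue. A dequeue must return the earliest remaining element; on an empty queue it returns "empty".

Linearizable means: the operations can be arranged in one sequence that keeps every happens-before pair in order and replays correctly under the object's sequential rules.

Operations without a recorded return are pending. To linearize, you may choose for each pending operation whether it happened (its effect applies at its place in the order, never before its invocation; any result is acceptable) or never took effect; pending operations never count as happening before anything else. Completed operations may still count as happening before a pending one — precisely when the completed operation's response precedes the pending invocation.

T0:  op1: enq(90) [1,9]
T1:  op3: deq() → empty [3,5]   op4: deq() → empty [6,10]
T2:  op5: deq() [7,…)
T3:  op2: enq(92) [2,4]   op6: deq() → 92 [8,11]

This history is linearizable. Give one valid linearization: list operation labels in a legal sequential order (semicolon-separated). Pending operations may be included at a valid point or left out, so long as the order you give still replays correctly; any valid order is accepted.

step 1: op3 deq() → empty — queue <>
step 2: op1 enq(90) — queue <90>
step 3: op2 enq(92) — queue <90,92>
step 4: op5 deq() (pending, included) — queue <92>
step 5: op6 deq() → 92 — queue <>
step 6: op4 deq() → empty — queue <>

op3; op1; op2; op5; op6; op4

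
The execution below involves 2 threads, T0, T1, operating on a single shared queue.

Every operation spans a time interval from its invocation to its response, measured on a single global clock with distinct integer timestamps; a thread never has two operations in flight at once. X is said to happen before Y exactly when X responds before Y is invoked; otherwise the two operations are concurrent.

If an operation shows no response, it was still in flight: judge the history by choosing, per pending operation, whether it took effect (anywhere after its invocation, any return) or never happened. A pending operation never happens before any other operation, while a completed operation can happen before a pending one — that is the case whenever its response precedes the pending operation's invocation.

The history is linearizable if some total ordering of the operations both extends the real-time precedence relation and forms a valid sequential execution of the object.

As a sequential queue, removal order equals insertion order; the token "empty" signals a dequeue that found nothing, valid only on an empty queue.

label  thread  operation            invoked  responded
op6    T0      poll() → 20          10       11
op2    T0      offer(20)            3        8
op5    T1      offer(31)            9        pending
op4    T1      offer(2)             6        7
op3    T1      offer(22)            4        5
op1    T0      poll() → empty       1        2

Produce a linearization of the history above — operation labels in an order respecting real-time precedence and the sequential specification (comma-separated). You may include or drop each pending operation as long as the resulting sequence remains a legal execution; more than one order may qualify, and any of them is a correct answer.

after step 1 (op1 poll() → empty): queue <>
after step 2 (op2 offer(20)): queue <20>
after step 3 (op3 offer(22)): queue <20,22>
after step 4 (op4 offer(2)): queue <20,22,2>
after step 5 (op5 offer(31) (pending, included)): queue <20,22,2,31>
after step 6 (op6 poll() → 20): queue <22,2,31>

op1, op2, op3, op4, op5, op6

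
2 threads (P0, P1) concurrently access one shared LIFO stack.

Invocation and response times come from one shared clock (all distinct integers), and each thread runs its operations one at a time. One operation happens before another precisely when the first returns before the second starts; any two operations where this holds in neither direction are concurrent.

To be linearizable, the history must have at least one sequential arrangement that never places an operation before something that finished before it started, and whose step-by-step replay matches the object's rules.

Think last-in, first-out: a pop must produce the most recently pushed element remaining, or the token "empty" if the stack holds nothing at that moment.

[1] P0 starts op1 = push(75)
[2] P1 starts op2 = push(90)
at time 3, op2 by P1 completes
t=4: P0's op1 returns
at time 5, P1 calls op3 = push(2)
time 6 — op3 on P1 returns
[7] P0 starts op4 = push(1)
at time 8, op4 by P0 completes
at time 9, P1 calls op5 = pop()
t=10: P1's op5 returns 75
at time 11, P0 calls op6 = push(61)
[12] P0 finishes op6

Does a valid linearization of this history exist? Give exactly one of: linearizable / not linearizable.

not linearizable

events 1..9 are fine; event 10 — the response of op5 at time 10 — makes the prefix non-linearizable
the 5 completed operations admit 2 real-time orders; each fails the LIFO stack replay
e.g. op1, op2, op3, op4, op5: illegal at step 5, since op5 pop() → 75 cannot apply there
e.g. op2, op1, op3, op4, op5: illegal at step 5, since op5 pop() → 75 cannot apply there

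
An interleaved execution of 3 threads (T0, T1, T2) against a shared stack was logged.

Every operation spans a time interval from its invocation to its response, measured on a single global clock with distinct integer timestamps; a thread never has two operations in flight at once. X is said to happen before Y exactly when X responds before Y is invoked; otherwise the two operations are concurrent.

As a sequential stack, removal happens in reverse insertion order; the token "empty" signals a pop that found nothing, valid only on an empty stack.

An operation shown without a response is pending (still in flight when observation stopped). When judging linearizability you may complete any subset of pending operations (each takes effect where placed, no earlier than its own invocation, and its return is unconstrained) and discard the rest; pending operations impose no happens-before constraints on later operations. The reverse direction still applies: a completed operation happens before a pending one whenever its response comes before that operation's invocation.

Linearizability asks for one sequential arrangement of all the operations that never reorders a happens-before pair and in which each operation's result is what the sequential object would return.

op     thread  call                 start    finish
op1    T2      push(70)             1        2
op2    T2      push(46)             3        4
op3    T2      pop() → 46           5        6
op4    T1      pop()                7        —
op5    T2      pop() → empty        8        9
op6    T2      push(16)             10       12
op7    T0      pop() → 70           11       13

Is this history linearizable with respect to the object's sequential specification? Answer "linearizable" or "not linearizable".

the violation lands at event 13, op7's response at time 13: events 1..12 linearize, events 1..13 do not
every one of the 2 real-time-consistent orders over 6 completed stack ops fails the sequential spec
including or dropping the 1 pending operation (op4) in any combination fails
one such order, op1, op2, op3, op5, op6, op7 (pending dropped), breaks at step 4 where op5 pop() → empty is illegal
one such order, op1, op2, op3, op5, op7, op6 (pending dropped), breaks at step 4 where op5 pop() → empty is illegal

not linearizable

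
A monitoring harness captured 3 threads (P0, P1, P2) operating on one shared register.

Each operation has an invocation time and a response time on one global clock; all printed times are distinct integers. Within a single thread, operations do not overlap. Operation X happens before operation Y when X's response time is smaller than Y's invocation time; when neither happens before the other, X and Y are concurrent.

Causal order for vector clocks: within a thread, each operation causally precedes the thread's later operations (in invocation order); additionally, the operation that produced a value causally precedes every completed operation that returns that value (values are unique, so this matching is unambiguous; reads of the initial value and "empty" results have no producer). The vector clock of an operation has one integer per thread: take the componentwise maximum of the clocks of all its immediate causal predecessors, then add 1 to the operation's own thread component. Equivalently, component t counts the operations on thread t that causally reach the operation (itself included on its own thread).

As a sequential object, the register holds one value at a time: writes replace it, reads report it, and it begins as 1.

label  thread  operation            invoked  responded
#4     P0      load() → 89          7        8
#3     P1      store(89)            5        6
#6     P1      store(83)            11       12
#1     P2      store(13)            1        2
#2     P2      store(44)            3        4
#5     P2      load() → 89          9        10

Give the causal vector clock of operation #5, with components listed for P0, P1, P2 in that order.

(0, 1, 3)

VC(#1, invoked at 1): no causal predecessors; +1 on P2 → (0, 0, 1)
VC(#3, invoked at 5): no causal predecessors; +1 on P1 → (0, 1, 0)
#2, invoked 3, takes VC(#1)=(0, 0, 1) under max, adds 1 for P2 → (0, 0, 2)
#6, invoked 11, takes VC(#3)=(0, 1, 0) under max, adds 1 for P1 → (0, 2, 0)
#4, invoked 7, takes VC(#3)=(0, 1, 0) under max, adds 1 for P0 → (1, 1, 0)
#5, invoked 9, takes VC(#2)=(0, 0, 2), VC(#3)=(0, 1, 0) under max, adds 1 for P2 → (0, 1, 3)
target: VC(#5) = (0, 1, 3)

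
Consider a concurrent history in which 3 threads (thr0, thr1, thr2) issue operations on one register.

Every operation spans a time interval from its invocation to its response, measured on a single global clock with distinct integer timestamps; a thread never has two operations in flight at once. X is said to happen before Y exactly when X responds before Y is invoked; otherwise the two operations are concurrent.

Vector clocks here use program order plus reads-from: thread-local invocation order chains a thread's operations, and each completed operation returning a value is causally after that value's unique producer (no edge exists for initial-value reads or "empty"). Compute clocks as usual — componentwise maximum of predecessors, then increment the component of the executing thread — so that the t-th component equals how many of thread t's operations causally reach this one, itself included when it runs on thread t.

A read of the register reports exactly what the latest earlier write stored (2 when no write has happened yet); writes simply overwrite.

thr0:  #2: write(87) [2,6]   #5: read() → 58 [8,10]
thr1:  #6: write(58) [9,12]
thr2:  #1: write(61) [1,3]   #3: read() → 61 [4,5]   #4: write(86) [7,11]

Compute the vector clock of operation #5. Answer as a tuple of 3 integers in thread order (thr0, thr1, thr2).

(2, 1, 0)

VC(#1, invoked at 1): no causal predecessors; +1 on thr2 → (0, 0, 1)
VC(#6, invoked at 9): no causal predecessors; +1 on thr1 → (0, 1, 0)
VC(#2, invoked at 2): no causal predecessors; +1 on thr0 → (1, 0, 0)
VC(#3, invoked at 4): max of VC(#1)=(0, 0, 1), then +1 on thread thr2 → (0, 0, 2)
VC(#4, invoked at 7): max of VC(#3)=(0, 0, 2), then +1 on thread thr2 → (0, 0, 3)
VC(#5, invoked at 8): max of VC(#2)=(1, 0, 0), VC(#6)=(0, 1, 0), then +1 on thread thr0 → (2, 1, 0)
target: VC(#5) = (2, 1, 0)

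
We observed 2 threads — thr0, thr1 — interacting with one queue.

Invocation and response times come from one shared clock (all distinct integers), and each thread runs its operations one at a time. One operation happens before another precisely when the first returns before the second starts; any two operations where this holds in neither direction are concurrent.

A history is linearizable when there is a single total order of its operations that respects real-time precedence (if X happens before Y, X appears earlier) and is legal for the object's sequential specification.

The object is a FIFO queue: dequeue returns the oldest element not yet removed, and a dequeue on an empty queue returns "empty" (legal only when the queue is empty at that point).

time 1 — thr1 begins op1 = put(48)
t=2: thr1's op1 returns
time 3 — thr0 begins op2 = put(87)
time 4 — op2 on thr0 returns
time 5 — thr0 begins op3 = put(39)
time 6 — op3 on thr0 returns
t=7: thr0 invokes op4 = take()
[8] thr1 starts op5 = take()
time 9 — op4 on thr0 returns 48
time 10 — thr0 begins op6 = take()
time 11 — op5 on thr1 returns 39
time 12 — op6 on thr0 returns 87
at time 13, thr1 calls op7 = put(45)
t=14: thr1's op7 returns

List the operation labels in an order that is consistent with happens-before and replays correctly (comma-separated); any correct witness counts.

step 1: op1 put(48) — queue <48>
step 2: op2 put(87) — queue <48,87>
step 3: op3 put(39) — queue <48,87,39>
step 4: op4 take() → 48 — queue <87,39>
step 5: op6 take() → 87 — queue <39>
step 6: op5 take() → 39 — queue <>
step 7: op7 put(45) — queue <45>

op1, op2, op3, op4, op6, op5, op7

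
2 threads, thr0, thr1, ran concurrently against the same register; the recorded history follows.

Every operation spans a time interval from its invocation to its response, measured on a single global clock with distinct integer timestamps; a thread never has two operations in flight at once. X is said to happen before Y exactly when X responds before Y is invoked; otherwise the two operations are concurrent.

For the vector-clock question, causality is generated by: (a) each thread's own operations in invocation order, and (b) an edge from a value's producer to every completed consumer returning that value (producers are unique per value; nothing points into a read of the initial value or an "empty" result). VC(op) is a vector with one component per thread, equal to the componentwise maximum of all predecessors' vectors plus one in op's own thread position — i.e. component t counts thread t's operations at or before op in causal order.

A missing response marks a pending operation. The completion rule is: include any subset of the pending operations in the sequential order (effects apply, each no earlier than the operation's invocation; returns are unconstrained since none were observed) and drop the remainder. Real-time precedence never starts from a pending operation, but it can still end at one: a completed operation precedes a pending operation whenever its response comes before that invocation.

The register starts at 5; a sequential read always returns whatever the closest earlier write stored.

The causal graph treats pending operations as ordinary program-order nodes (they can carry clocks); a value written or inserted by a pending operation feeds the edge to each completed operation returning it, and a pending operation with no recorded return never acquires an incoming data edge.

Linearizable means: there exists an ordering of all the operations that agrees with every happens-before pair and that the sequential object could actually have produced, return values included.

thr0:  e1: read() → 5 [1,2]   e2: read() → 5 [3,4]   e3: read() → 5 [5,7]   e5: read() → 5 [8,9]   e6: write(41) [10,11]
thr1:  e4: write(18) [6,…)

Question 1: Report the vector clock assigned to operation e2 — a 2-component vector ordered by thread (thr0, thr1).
VC(e4, invoked at 6): no causal predecessors; +1 on thr1 → (0, 1)
VC(e1, invoked at 1): no causal predecessors; +1 on thr0 → (1, 0)
invoked at 3, e2 merges VC(e1)=(1, 0) and bumps thr0's slot → (2, 0)
invoked at 5, e3 merges VC(e2)=(2, 0) and bumps thr0's slot → (3, 0)
invoked at 8, e5 merges VC(e3)=(3, 0) and bumps thr0's slot → (4, 0)
invoked at 10, e6 merges VC(e5)=(4, 0) and bumps thr0's slot → (5, 0)
target: VC(e2) = (2, 0)

(2, 0)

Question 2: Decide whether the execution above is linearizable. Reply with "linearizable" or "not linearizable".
one valid linearization: e1, e2, e3, e5, e4, e6
after step 1 (e1 read() → 5): value 5
after step 2 (e2 read() → 5): value 5
after step 3 (e3 read() → 5): value 5
after step 4 (e5 read() → 5): value 5
after step 5 (e4 write(18) (pending, included)): value 18
after step 6 (e6 write(41)): value 41

linearizable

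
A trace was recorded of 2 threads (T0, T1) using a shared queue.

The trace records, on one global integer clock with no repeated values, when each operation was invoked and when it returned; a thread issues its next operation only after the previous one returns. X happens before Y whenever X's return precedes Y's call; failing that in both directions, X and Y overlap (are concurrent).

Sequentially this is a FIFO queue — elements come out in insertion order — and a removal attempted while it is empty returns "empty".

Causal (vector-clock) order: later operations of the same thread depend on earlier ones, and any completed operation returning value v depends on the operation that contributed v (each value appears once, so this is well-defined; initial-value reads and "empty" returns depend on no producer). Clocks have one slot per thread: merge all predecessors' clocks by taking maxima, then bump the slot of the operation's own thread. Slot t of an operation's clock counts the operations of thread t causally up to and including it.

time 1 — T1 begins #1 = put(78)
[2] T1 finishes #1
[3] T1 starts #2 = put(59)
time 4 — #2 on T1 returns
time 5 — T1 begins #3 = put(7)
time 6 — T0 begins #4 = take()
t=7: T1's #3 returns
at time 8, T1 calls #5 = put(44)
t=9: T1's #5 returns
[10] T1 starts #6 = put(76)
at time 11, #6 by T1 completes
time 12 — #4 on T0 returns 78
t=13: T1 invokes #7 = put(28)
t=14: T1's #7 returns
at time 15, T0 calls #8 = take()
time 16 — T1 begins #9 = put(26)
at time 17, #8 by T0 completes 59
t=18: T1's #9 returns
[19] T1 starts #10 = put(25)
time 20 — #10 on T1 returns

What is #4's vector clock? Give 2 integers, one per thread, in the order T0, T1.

VC(#1, invoked at 1): no causal predecessors; +1 on T1 → (0, 1)
from VC(#1)=(0, 1), #2 (invoked 3) maxes components and bumps T1 → (0, 2)
from VC(#1)=(0, 1), #4 (invoked 6) maxes components and bumps T0 → (1, 1)
from VC(#2)=(0, 2), #3 (invoked 5) maxes components and bumps T1 → (0, 3)
from VC(#3)=(0, 3), #5 (invoked 8) maxes components and bumps T1 → (0, 4)
from VC(#2)=(0, 2), VC(#4)=(1, 1), #8 (invoked 15) maxes components and bumps T0 → (2, 2)
from VC(#5)=(0, 4), #6 (invoked 10) maxes components and bumps T1 → (0, 5)
from VC(#6)=(0, 5), #7 (invoked 13) maxes components and bumps T1 → (0, 6)
from VC(#7)=(0, 6), #9 (invoked 16) maxes components and bumps T1 → (0, 7)
from VC(#9)=(0, 7), #10 (invoked 19) maxes components and bumps T1 → (0, 8)
target: VC(#4) = (1, 1)

(1, 1)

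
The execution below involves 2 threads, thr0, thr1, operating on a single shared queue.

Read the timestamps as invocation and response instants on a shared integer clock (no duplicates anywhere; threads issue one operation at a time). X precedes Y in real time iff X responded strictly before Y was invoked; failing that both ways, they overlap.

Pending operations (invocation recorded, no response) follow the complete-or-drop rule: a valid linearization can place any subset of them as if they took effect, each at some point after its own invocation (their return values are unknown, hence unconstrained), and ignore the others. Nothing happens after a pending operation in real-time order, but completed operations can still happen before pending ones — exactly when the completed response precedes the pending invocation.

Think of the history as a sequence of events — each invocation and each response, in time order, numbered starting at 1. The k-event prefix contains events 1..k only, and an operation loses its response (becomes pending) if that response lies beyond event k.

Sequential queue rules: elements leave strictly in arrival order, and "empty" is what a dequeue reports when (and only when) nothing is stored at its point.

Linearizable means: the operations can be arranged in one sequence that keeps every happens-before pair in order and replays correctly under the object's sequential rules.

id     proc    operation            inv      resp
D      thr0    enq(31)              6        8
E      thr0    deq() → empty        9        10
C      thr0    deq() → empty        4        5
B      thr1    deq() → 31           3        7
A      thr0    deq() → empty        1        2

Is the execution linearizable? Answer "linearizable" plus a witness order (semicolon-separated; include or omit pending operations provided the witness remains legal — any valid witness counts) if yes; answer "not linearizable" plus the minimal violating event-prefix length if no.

linearizable — witness: A; C; D; B; E

after step 1 (A deq() → empty): queue <>
after step 2 (C deq() → empty): queue <>
after step 3 (D enq(31)): queue <31>
after step 4 (B deq() → 31): queue <>
after step 5 (E deq() → empty): queue <>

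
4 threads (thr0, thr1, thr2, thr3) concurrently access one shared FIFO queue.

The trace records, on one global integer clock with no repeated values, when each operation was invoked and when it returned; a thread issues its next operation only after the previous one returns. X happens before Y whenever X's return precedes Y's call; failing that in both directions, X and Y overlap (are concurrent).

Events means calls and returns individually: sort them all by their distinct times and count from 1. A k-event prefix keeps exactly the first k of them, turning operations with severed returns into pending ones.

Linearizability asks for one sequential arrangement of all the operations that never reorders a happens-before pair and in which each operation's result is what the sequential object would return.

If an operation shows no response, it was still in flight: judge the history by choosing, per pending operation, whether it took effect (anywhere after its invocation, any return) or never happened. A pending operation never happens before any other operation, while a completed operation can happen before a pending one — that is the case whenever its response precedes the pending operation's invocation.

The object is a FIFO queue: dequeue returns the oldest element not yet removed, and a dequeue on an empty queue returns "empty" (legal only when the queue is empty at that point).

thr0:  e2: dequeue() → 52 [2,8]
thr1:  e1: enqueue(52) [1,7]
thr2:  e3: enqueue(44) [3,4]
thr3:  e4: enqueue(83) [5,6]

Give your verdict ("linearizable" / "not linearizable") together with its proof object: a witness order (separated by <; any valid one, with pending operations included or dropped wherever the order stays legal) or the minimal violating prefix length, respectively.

step 1: e1 enqueue(52) — queue <52>
step 2: e2 dequeue() → 52 — queue <>
step 3: e3 enqueue(44) — queue <44>
step 4: e4 enqueue(83) — queue <44,83>

linearizable — witness: e1 < e2 < e3 < e4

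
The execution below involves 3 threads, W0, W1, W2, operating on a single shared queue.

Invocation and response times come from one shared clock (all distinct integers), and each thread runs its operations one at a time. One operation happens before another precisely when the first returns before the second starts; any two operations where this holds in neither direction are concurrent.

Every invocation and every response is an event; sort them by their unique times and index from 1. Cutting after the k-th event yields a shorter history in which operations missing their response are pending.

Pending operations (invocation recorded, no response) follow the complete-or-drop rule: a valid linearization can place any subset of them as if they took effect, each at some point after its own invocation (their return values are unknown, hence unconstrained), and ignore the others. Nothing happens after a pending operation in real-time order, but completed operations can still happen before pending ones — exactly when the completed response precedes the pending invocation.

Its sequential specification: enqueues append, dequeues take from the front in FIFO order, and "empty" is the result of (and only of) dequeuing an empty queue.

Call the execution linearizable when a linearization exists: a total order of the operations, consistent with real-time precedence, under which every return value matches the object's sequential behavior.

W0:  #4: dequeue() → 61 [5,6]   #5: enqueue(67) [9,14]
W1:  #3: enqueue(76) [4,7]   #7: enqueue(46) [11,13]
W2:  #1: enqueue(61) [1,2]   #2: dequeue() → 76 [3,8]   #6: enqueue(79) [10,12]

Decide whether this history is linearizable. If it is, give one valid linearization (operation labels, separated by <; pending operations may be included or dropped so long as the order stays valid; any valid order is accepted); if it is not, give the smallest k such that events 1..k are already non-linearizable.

linearizable — witness: #1 < #3 < #4 < #2 < #5 < #6 < #7

1. #1 enqueue(61), leaving queue <61>
2. #3 enqueue(76), leaving queue <61,76>
3. #4 dequeue() → 61, leaving queue <76>
4. #2 dequeue() → 76, leaving queue <>
5. #5 enqueue(67), leaving queue <67>
6. #6 enqueue(79), leaving queue <67,79>
7. #7 enqueue(46), leaving queue <67,79,46>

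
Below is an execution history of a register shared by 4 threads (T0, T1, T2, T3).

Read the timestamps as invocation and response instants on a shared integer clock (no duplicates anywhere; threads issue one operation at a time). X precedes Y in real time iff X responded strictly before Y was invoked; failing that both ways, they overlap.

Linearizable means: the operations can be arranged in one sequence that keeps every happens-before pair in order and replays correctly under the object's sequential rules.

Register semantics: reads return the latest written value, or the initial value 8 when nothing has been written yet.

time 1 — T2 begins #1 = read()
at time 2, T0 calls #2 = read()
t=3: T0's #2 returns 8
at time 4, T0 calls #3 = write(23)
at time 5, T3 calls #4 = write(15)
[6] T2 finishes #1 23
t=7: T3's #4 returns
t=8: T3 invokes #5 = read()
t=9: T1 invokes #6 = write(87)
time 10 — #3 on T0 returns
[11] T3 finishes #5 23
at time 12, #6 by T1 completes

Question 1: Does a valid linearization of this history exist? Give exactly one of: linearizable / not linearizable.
linearizable

one valid linearization: #2, #4, #3, #1, #5, #6
after step 1 (#2 read() → 8): value 8
after step 2 (#4 write(15)): value 15
after step 3 (#3 write(23)): value 23
after step 4 (#1 read() → 23): value 23
after step 5 (#5 read() → 23): value 23
after step 6 (#6 write(87)): value 87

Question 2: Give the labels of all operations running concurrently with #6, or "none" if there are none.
#3, #5

#6 runs from 9 to 12; window-overlapping ops are concurrent
#1 [1,6]: before
#2 [2,3]: before
#3 [4,10]: concurrent
#4 [5,7]: before
#5 [8,11]: concurrent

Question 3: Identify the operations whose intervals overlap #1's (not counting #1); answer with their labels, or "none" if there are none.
#2, #3, #4

overlap test against #1 [1,6]: concurrent iff the interval meets 1..6
#2 [2,3]: concurrent
#3 [4,10]: concurrent
#4 [5,7]: concurrent
#5 [8,11]: after
#6 [9,12]: after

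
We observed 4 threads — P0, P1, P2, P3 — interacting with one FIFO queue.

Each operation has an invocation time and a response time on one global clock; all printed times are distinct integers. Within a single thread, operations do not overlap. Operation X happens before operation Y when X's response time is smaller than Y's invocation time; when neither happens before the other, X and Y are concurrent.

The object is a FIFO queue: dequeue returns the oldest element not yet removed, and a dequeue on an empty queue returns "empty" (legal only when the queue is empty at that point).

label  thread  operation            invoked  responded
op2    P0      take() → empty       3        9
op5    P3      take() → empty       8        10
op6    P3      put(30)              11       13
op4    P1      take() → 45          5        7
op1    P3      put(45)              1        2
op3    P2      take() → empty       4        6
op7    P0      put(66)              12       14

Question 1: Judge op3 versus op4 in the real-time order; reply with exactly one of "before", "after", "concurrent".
op3 spans [4,6], op4 spans [5,7]
the intervals overlap in both directions

concurrent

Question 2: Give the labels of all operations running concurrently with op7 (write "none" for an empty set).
op7 spans [12,14]; an op avoiding the whole window 12..14 is ordered, any other is concurrent
op1 [1,2]: before
op2 [3,9]: before
op3 [4,6]: before
op4 [5,7]: before
op5 [8,10]: before
op6 [11,13]: concurrent

op6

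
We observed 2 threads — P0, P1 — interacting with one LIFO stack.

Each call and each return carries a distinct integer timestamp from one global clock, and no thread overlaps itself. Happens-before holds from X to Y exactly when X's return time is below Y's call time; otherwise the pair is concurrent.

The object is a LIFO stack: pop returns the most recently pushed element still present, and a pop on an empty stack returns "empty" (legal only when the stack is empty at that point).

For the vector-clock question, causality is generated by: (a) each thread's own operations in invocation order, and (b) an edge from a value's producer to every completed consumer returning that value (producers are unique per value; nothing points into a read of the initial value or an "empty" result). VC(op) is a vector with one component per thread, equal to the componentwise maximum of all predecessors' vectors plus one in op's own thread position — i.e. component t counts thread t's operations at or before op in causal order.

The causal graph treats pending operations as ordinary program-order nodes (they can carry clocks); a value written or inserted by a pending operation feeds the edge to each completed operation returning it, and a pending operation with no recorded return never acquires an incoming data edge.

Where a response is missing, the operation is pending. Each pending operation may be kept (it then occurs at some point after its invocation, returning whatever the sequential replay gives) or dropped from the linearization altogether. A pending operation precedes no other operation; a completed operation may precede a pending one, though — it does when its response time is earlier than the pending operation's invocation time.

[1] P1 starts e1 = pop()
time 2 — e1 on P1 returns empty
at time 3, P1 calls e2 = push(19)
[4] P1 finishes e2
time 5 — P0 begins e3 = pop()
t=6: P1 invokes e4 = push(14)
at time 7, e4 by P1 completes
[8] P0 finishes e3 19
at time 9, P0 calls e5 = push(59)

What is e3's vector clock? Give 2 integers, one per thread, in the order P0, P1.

VC(e1, invoked at 1): no causal predecessors; +1 on P1 → (0, 1)
merge at e2 (invoked 3): VC(e1)=(0, 1), own-thread bump on P1 → (0, 2)
merge at e4 (invoked 6): VC(e2)=(0, 2), own-thread bump on P1 → (0, 3)
merge at e3 (invoked 5): VC(e2)=(0, 2), own-thread bump on P0 → (1, 2)
merge at e5 (invoked 9): VC(e3)=(1, 2), own-thread bump on P0 → (2, 2)
target: VC(e3) = (1, 2)

(1, 2)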